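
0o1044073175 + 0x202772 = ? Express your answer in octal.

0o1054116757

0x202772 = 0o10023562 in octal.
Add column by column in base 8, right to left:
  5+2 = 7
  7+6 = 5 carry 1
  1+5+1 = 7
  3+3 = 6
  7+2 = 1 carry 1
  0+0+1 = 1
  4+0 = 4
  4+1 = 5
  0+0 = 0
  1+0 = 1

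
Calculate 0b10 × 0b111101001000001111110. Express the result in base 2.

Multiply each base-2 digit by 2, carrying:
  0×2 = 0 → write 0
  1×2 = 2 → write 0 carry 1
  1×2+1 = 3 → write 1 carry 1
  1×2+1 = 3 → write 1 carry 1
  1×2+1 = 3 → write 1 carry 1
  1×2+1 = 3 → write 1 carry 1
  1×2+1 = 3 → write 1 carry 1
  0×2+1 = 1 → write 1
  0×2 = 0 → write 0
  0×2 = 0 → write 0
  0×2 = 0 → write 0
  0×2 = 0 → write 0
  1×2 = 2 → write 0 carry 1
  0×2+1 = 1 → write 1
  0×2 = 0 → write 0
  1×2 = 2 → write 0 carry 1
  0×2+1 = 1 → write 1
  1×2 = 2 → write 0 carry 1
  1×2+1 = 3 → write 1 carry 1
  1×2+1 = 3 → write 1 carry 1
  1×2+1 = 3 → write 1 carry 1
  remaining carry: 1

0b1111010010000011111100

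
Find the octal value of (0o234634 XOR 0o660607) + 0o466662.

First 0o234634 XOR 0o660607 = 0o454033.
Add column by column in base 8, right to left:
  3+2 = 5
  3+6 = 1 carry 1
  0+6+1 = 7
  4+6 = 2 carry 1
  5+6+1 = 4 carry 1
  4+4+1 = 1 carry 1
  final carry 1

0o1142715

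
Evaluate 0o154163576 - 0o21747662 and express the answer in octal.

Subtract column by column in base 8:
  6-2 → 4
  7-6 → 1
  5-6 → 7 (borrow)
  3-7-1 → 3 (borrow)
  6-4-1 → 1
  1-7 → 2 (borrow)
  4-1-1 → 2
  5-2 → 3
  1-0 → 1

0o132213714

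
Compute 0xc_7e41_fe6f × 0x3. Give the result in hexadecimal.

Multiply each base-16 digit by 3, carrying:
  f×3 = 45 → write d carry 2
  6×3+2 = 20 → write 4 carry 1
  e×3+1 = 43 → write b carry 2
  f×3+2 = 47 → write f carry 2
  1×3+2 = 5 → write 5
  4×3 = 12 → write c
  e×3 = 42 → write a carry 2
  7×3+2 = 23 → write 7 carry 1
  c×3+1 = 37 → write 5 carry 2
  remaining carry: 2

0x257ac5fb4d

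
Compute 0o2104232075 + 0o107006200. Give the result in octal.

0o2213240275

Add column by column in base 8, right to left:
  5+0 = 5
  7+0 = 7
  0+2 = 2
  2+6 = 0 carry 1
  3+0+1 = 4
  2+0 = 2
  4+7 = 3 carry 1
  0+0+1 = 1
  1+1 = 2
  2+0 = 2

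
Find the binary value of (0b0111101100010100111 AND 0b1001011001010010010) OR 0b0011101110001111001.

0b0111101100010100111 AND 0b1001011001010010010 = 0b0001001000010000010.
Then OR with 0b0011101110001111001.

0b11101110011111011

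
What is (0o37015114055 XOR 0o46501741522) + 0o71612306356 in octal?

0o163327164155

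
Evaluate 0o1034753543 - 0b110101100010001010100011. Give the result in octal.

0b110101100010001010100011 = 0o65421243 in octal.
Subtract column by column in base 8:
  3-3 → 0
  4-4 → 0
  5-2 → 3
  3-1 → 2
  5-2 → 3
  7-4 → 3
  4-5 → 7 (borrow)
  3-6-1 → 4 (borrow)
  0-0-1 → 7 (borrow)
  1-0-1 → 0

0o747332300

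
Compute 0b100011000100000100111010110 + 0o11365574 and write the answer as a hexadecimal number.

0x487F552

0b100011000100000100111010110 = 0x46209D6 in hexadecimal.
0o11365574 = 0x25EB7C in hexadecimal.
Add column by column in base 16, right to left:
  6+C = 2 carry 1
  D+7+1 = 5 carry 1
  9+B+1 = 5 carry 1
  0+E+1 = F
  2+5 = 7
  6+2 = 8
  4+0 = 4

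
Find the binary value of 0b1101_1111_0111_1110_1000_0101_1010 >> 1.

0b110111110111111010000101101

Right shift by 1: drop the 1 least-significant bit.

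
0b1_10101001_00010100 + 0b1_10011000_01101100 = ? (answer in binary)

0b110100000110000000

Add column by column in base 2, right to left:
  0+0 = 0
  0+0 = 0
  1+1 = 0 carry 1
  0+1+1 = 0 carry 1
  1+0+1 = 0 carry 1
  0+1+1 = 0 carry 1
  0+1+1 = 0 carry 1
  0+0+1 = 1
  1+0 = 1
  0+0 = 0
  0+0 = 0
  1+1 = 0 carry 1
  0+1+1 = 0 carry 1
  1+0+1 = 0 carry 1
  0+0+1 = 1
  1+1 = 0 carry 1
  1+1+1 = 1 carry 1
  final carry 1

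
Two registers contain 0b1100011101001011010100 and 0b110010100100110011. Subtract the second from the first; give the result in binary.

Subtract column by column in base 2:
  0-1 → 1 (borrow)
  0-1-1 → 0 (borrow)
  1-0-1 → 0
  0-0 → 0
  1-1 → 0
  0-1 → 1 (borrow)
  1-0-1 → 0
  1-0 → 1
  0-1 → 1 (borrow)
  1-0-1 → 0
  0-0 → 0
  0-1 → 1 (borrow)
  1-0-1 → 0
  0-1 → 1 (borrow)
  1-0-1 → 0
  1-0 → 1
  1-1 → 0
  0-1 → 1 (borrow)
  0-0-1 → 1 (borrow)
  0-0-1 → 1 (borrow)
  1-0-1 → 0
  1-0 → 1

0b1011101010100110100001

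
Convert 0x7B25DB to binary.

Expand each hex digit to 4 bits: 7=0111 B=1011 2=0010 5=0101 D=1101 B=1011.

0b11110110010010111011011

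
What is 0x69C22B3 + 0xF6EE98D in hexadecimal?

0x160B0C40

Add column by column in base 16, right to left:
  3+D = 0 carry 1
  B+8+1 = 4 carry 1
  2+9+1 = C
  2+E = 0 carry 1
  C+E+1 = B carry 1
  9+6+1 = 0 carry 1
  6+F+1 = 6 carry 1
  final carry 1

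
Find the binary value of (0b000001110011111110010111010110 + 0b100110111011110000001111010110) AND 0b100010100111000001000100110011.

0b100000100111000000000100100000

Add column by column in base 2, right to left:
  0+0 = 0
  1+1 = 0 carry 1
  1+1+1 = 1 carry 1
  0+0+1 = 1
  1+1 = 0 carry 1
  0+0+1 = 1
  1+1 = 0 carry 1
  1+1+1 = 1 carry 1
  1+1+1 = 1 carry 1
  0+1+1 = 0 carry 1
  1+0+1 = 0 carry 1
  0+0+1 = 1
  0+0 = 0
  1+0 = 1
  1+0 = 1
  1+0 = 1
  1+1 = 0 carry 1
  1+1+1 = 1 carry 1
  1+1+1 = 1 carry 1
  1+1+1 = 1 carry 1
  0+0+1 = 1
  0+1 = 1
  1+1 = 0 carry 1
  1+1+1 = 1 carry 1
  1+0+1 = 0 carry 1
  0+1+1 = 0 carry 1
  0+1+1 = 0 carry 1
  0+0+1 = 1
  0+0 = 0
  0+1 = 1
Sum = 0b101000101111101110100110101100; now AND with 0b100010100111000001000100110011:
  101000101111101110100110101100
& 100010100111000001000100110011
= 100000100111000000000100100000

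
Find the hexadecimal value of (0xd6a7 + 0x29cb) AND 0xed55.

Add column by column in base 16, right to left:
  7+b = 2 carry 1
  a+c+1 = 7 carry 1
  6+9+1 = 0 carry 1
  d+2+1 = 0 carry 1
  final carry 1
Sum = 0x10072; now AND with 0xed55:
  1&0=0, 0&e=0, 0&d=0, 7&5=5, 2&5=0

0x50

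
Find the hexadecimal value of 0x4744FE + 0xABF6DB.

Add column by column in base 16, right to left:
  E+B = 9 carry 1
  F+D+1 = D carry 1
  4+6+1 = B
  4+F = 3 carry 1
  7+B+1 = 3 carry 1
  4+A+1 = F

0xF33BD9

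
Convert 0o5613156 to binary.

0b101110001011001101110

Each octal digit is 3 bits: 5=101 6=110 1=001 3=011 1=001 5=101 6=110.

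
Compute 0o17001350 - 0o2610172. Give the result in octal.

Subtract column by column in base 8:
  0-2 → 6 (borrow)
  5-7-1 → 5 (borrow)
  3-1-1 → 1
  1-0 → 1
  0-1 → 7 (borrow)
  0-6-1 → 1 (borrow)
  7-2-1 → 4
  1-0 → 1

0o14171156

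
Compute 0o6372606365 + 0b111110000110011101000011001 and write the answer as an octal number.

0o7353443416

0b111110000110011101000011001 = 0o760635031 in octal.
Add column by column in base 8, right to left:
  5+1 = 6
  6+3 = 1 carry 1
  3+0+1 = 4
  6+5 = 3 carry 1
  0+3+1 = 4
  6+6 = 4 carry 1
  2+0+1 = 3
  7+6 = 5 carry 1
  3+7+1 = 3 carry 1
  6+0+1 = 7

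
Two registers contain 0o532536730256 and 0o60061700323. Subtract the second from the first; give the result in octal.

Subtract column by column in base 8:
  6-3 → 3
  5-2 → 3
  2-3 → 7 (borrow)
  0-0-1 → 7 (borrow)
  3-0-1 → 2
  7-7 → 0
  6-1 → 5
  3-6 → 5 (borrow)
  5-0-1 → 4
  2-0 → 2
  3-6 → 5 (borrow)
  5-0-1 → 4

0o452455027733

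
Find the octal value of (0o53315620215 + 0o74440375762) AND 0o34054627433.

Add column by column in base 8, right to left:
  5+2 = 7
  1+6 = 7
  2+7 = 1 carry 1
  0+5+1 = 6
  2+7 = 1 carry 1
  6+3+1 = 2 carry 1
  5+0+1 = 6
  1+4 = 5
  3+4 = 7
  3+4 = 7
  5+7 = 4 carry 1
  final carry 1
Sum = 0o147756216177; now AND with 0o34054627433:
  1&0=0, 4&3=0, 7&4=4, 7&0=0, 5&5=5, 6&4=4, 2&6=2, 1&2=0, 6&7=6, 1&4=0, 7&3=3, 7&3=3

0o4054206033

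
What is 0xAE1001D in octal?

Expand each hex digit to 4 bits: A=1010 E=1110 1=0001 0=0000 0=0000 1=0001 D=1101.
Group the bits in threes: 001 010 111 000 010 000 000 000 011 101 → 1270200035.

0o1270200035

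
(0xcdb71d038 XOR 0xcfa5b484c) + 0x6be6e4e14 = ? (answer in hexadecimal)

0x6df98e688

First 0xcdb71d038 XOR 0xcfa5b484c = 0x0212a9874.
Add column by column in base 16, right to left:
  4+4 = 8
  7+1 = 8
  8+e = 6 carry 1
  9+4+1 = e
  a+e = 8 carry 1
  2+6+1 = 9
  1+e = f
  2+b = d
  0+6 = 6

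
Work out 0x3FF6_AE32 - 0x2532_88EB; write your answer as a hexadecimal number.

Subtract column by column in base 16:
  2-B → 7 (borrow)
  3-E-1 → 4 (borrow)
  E-8-1 → 5
  A-8 → 2
  6-2 → 4
  F-3 → C
  F-5 → A
  3-2 → 1

0x1AC42547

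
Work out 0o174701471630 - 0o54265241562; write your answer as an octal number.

0o120414230046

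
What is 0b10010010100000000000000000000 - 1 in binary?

The trailing 20 digits are 0, so subtracting 1 borrows through: they become 1 and the next digit up decrements.

0b10010010011111111111111111111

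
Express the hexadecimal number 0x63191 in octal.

Expand each hex digit to 4 bits: 6=0110 3=0011 1=0001 9=1001 1=0001.
Group the bits in threes: 001 100 011 000 110 010 001 → 1430621.

0o1430621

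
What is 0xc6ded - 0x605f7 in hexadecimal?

0x667f6

Subtract column by column in base 16:
  d-7 → 6
  e-f → f (borrow)
  d-5-1 → 7
  6-0 → 6
  c-6 → 6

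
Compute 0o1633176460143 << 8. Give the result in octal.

8 bits is not a whole number of base-8 digits; in binary: 1110011011001111110100110000001100011 << 8 = 111001101100111111010011000000110001100000000.

0o715477230061400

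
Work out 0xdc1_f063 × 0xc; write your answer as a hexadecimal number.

0xa51744a4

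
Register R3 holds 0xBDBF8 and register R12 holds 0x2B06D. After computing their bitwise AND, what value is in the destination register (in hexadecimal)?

0x29068

AND each hex digit independently (no carries):
  B&2=2, D&B=9, B&0=0, F&6=6, 8&D=8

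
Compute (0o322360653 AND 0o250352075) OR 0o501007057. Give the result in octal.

0o701347057

0o322360653 AND 0o250352075 = 0o200340051.
Then OR with 0o501007057.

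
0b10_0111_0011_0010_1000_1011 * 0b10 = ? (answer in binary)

0b10011100110010100010110

Multiply each base-2 digit by 2, carrying:
  1×2 = 2 → write 0 carry 1
  1×2+1 = 3 → write 1 carry 1
  0×2+1 = 1 → write 1
  1×2 = 2 → write 0 carry 1
  0×2+1 = 1 → write 1
  0×2 = 0 → write 0
  0×2 = 0 → write 0
  1×2 = 2 → write 0 carry 1
  0×2+1 = 1 → write 1
  1×2 = 2 → write 0 carry 1
  0×2+1 = 1 → write 1
  0×2 = 0 → write 0
  1×2 = 2 → write 0 carry 1
  1×2+1 = 3 → write 1 carry 1
  0×2+1 = 1 → write 1
  0×2 = 0 → write 0
  1×2 = 2 → write 0 carry 1
  1×2+1 = 3 → write 1 carry 1
  1×2+1 = 3 → write 1 carry 1
  0×2+1 = 1 → write 1
  0×2 = 0 → write 0
  1×2 = 2 → write 0 carry 1
  remaining carry: 1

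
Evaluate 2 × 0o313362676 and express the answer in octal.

0o626745574

Multiply each base-8 digit by 2, carrying:
  6×2 = 12 → write 4 carry 1
  7×2+1 = 15 → write 7 carry 1
  6×2+1 = 13 → write 5 carry 1
  2×2+1 = 5 → write 5
  6×2 = 12 → write 4 carry 1
  3×2+1 = 7 → write 7
  3×2 = 6 → write 6
  1×2 = 2 → write 2
  3×2 = 6 → write 6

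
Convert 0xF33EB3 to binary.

0b111100110011111010110011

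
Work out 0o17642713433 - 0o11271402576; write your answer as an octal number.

Subtract column by column in base 8:
  3-6 → 5 (borrow)
  3-7-1 → 3 (borrow)
  4-5-1 → 6 (borrow)
  3-2-1 → 0
  1-0 → 1
  7-4 → 3
  2-1 → 1
  4-7 → 5 (borrow)
  6-2-1 → 3
  7-1 → 6
  1-1 → 0

0o6351310635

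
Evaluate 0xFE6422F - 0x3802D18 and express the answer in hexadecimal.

0xC661517

Subtract column by column in base 16:
  F-8 → 7
  2-1 → 1
  2-D → 5 (borrow)
  4-2-1 → 1
  6-0 → 6
  E-8 → 6
  F-3 → C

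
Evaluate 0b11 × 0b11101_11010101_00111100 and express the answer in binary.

0b10110010111111110110100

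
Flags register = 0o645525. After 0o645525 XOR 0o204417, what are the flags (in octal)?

0o441132

XOR each oct digit independently (no carries):
  6^2=4, 4^0=4, 5^4=1, 5^4=1, 2^1=3, 5^7=2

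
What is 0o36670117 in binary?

Each octal digit is 3 bits: 3=011 6=110 6=110 7=111 0=000 1=001 1=001 7=111.

0b11110110111000001001111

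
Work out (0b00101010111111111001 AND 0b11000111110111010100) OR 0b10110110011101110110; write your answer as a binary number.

0b00101010111111111001 AND 0b11000111110111010100 = 0b00000010110111010000.
Then OR with 0b10110110011101110110.

0b10110110111111110110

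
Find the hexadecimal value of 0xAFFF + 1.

0xB000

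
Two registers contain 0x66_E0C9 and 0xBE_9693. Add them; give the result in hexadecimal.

Add column by column in base 16, right to left:
  9+3 = C
  C+9 = 5 carry 1
  0+6+1 = 7
  E+9 = 7 carry 1
  6+E+1 = 5 carry 1
  6+B+1 = 2 carry 1
  final carry 1

0x125775C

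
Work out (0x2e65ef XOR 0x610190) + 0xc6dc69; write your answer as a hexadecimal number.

First 0x2e65ef XOR 0x610190 = 0x4f647f.
Add column by column in base 16, right to left:
  f+9 = 8 carry 1
  7+6+1 = e
  4+c = 0 carry 1
  6+d+1 = 4 carry 1
  f+6+1 = 6 carry 1
  4+c+1 = 1 carry 1
  final carry 1

0x11640e8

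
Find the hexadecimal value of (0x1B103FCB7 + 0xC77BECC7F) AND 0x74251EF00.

Add column by column in base 16, right to left:
  7+F = 6 carry 1
  B+7+1 = 3 carry 1
  C+C+1 = 9 carry 1
  F+C+1 = C carry 1
  3+E+1 = 2 carry 1
  0+B+1 = C
  1+7 = 8
  B+7 = 2 carry 1
  1+C+1 = E
Sum = 0xE28C2C936; now AND with 0x74251EF00:
  E&7=6, 2&4=0, 8&2=0, C&5=4, 2&1=0, C&E=C, 9&F=9, 3&0=0, 6&0=0

0x60040C900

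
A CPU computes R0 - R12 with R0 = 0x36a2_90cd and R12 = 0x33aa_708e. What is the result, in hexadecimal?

Subtract column by column in base 16:
  d-e → f (borrow)
  c-8-1 → 3
  0-0 → 0
  9-7 → 2
  2-a → 8 (borrow)
  a-a-1 → f (borrow)
  6-3-1 → 2
  3-3 → 0

0x2f8203f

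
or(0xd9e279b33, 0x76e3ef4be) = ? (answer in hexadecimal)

0xffe3fffbf

OR each hex digit independently (no carries):
  d|7=f, 9|6=f, e|e=e, 2|3=3, 7|e=f, 9|f=f, b|4=f, 3|b=b, 3|e=f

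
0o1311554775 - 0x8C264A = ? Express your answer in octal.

0o1246531663

0x8C264A = 0o43023112 in octal.
Subtract column by column in base 8:
  5-2 → 3
  7-1 → 6
  7-1 → 6
  4-3 → 1
  5-2 → 3
  5-0 → 5
  1-3 → 6 (borrow)
  1-4-1 → 4 (borrow)
  3-0-1 → 2
  1-0 → 1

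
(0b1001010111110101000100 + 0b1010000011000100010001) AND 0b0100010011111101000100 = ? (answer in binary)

0b10010111001000100

Add column by column in base 2, right to left:
  0+1 = 1
  0+0 = 0
  1+0 = 1
  0+0 = 0
  0+1 = 1
  0+0 = 0
  1+0 = 1
  0+0 = 0
  1+1 = 0 carry 1
  0+0+1 = 1
  1+0 = 1
  1+0 = 1
  1+1 = 0 carry 1
  1+1+1 = 1 carry 1
  1+0+1 = 0 carry 1
  0+0+1 = 1
  1+0 = 1
  0+0 = 0
  1+0 = 1
  0+1 = 1
  0+0 = 0
  1+1 = 0 carry 1
  final carry 1
Sum = 0b10011011010111001010101; now AND with 0b0100010011111101000100:
  10011011010111001010101
& 00100010011111101000100
= 00000010010111001000100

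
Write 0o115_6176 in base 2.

Each octal digit is 3 bits: 1=001 1=001 5=101 6=110 1=001 7=111 6=110.

0b1001101110001111110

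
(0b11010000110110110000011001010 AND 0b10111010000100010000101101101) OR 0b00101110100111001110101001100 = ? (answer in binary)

0b10111110100111011110101001100

0b11010000110110110000011001010 AND 0b10111010000100010000101101101 = 0b10010000000100010000001001000.
Then OR with 0b00101110100111001110101001100.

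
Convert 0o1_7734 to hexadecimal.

Each octal digit is 3 bits: 1=001 7=111 7=111 3=011 4=100.
Group the bits into nibbles: 0001 1111 1101 1100 → 1FDC.

0x1FDC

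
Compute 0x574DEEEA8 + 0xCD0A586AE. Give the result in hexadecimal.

Add column by column in base 16, right to left:
  8+E = 6 carry 1
  A+A+1 = 5 carry 1
  E+6+1 = 5 carry 1
  E+8+1 = 7 carry 1
  E+5+1 = 4 carry 1
  D+A+1 = 8 carry 1
  4+0+1 = 5
  7+D = 4 carry 1
  5+C+1 = 2 carry 1
  final carry 1

0x1245847556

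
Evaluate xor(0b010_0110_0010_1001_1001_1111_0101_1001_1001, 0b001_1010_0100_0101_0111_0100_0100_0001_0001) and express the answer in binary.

XOR bit by bit (1 where the bits differ):
  01001100010100110011111010110011001
^ 00110100100010101110100010000010001
= 01111000110110011101011000110001000

0b01111000110110011101011000110001000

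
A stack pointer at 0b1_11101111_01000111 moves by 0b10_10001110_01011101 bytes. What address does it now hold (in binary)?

Add column by column in base 2, right to left:
  1+1 = 0 carry 1
  1+0+1 = 0 carry 1
  1+1+1 = 1 carry 1
  0+1+1 = 0 carry 1
  0+1+1 = 0 carry 1
  0+0+1 = 1
  1+1 = 0 carry 1
  0+0+1 = 1
  1+0 = 1
  1+1 = 0 carry 1
  1+1+1 = 1 carry 1
  1+1+1 = 1 carry 1
  0+0+1 = 1
  1+0 = 1
  1+0 = 1
  1+1 = 0 carry 1
  1+0+1 = 0 carry 1
  0+1+1 = 0 carry 1
  final carry 1

0b1000111110110100100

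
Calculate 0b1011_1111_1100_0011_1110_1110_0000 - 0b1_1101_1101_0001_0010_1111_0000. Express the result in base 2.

Subtract column by column in base 2:
  0-0 → 0
  0-0 → 0
  0-0 → 0
  0-0 → 0
  0-1 → 1 (borrow)
  1-1-1 → 1 (borrow)
  1-1-1 → 1 (borrow)
  1-1-1 → 1 (borrow)
  0-0-1 → 1 (borrow)
  1-1-1 → 1 (borrow)
  1-0-1 → 0
  1-0 → 1
  1-1 → 0
  1-0 → 1
  0-0 → 0
  0-0 → 0
  0-1 → 1 (borrow)
  0-0-1 → 1 (borrow)
  1-1-1 → 1 (borrow)
  1-1-1 → 1 (borrow)
  1-1-1 → 1 (borrow)
  1-0-1 → 0
  1-1 → 0
  1-1 → 0
  1-1 → 0
  1-0 → 1
  0-0 → 0
  1-0 → 1

0b1010000111110010101111110000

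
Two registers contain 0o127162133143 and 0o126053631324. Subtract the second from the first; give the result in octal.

0o1106301617

Subtract column by column in base 8:
  3-4 → 7 (borrow)
  4-2-1 → 1
  1-3 → 6 (borrow)
  3-1-1 → 1
  3-3 → 0
  1-6 → 3 (borrow)
  2-3-1 → 6 (borrow)
  6-5-1 → 0
  1-0 → 1
  7-6 → 1
  2-2 → 0
  1-1 → 0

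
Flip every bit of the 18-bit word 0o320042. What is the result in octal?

Each oct digit d becomes 7−d:
  3→4, 2→5, 0→7, 0→7, 4→3, 2→5

0o457735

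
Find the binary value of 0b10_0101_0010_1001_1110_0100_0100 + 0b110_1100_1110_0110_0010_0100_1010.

Add column by column in base 2, right to left:
  0+0 = 0
  0+1 = 1
  1+0 = 1
  0+1 = 1
  0+0 = 0
  0+0 = 0
  1+1 = 0 carry 1
  0+0+1 = 1
  0+0 = 0
  1+1 = 0 carry 1
  1+0+1 = 0 carry 1
  1+0+1 = 0 carry 1
  1+0+1 = 0 carry 1
  0+1+1 = 0 carry 1
  0+1+1 = 0 carry 1
  1+0+1 = 0 carry 1
  0+0+1 = 1
  1+1 = 0 carry 1
  0+1+1 = 0 carry 1
  0+1+1 = 0 carry 1
  1+0+1 = 0 carry 1
  0+0+1 = 1
  1+1 = 0 carry 1
  0+1+1 = 0 carry 1
  0+0+1 = 1
  1+1 = 0 carry 1
  0+1+1 = 0 carry 1
  final carry 1

0b1001001000010000000010001110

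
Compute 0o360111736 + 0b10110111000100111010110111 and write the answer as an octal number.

0o647161225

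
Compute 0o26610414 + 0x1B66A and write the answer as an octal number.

0o27143566

0x1B66A = 0o333152 in octal.
Add column by column in base 8, right to left:
  4+2 = 6
  1+5 = 6
  4+1 = 5
  0+3 = 3
  1+3 = 4
  6+3 = 1 carry 1
  6+0+1 = 7
  2+0 = 2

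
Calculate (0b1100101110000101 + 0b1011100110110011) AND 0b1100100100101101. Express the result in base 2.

Add column by column in base 2, right to left:
  1+1 = 0 carry 1
  0+1+1 = 0 carry 1
  1+0+1 = 0 carry 1
  0+0+1 = 1
  0+1 = 1
  0+1 = 1
  0+0 = 0
  1+1 = 0 carry 1
  1+1+1 = 1 carry 1
  1+0+1 = 0 carry 1
  0+0+1 = 1
  1+1 = 0 carry 1
  0+1+1 = 0 carry 1
  0+1+1 = 0 carry 1
  1+0+1 = 0 carry 1
  1+1+1 = 1 carry 1
  final carry 1
Sum = 0b11000010100111000; now AND with 0b1100100100101101:
  11000010100111000
& 01100100100101101
= 01000000100101000

0b1000000100101000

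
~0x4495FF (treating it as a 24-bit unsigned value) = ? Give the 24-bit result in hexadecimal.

0xBB6A00

Each hex digit d becomes F−d:
  4→B, 4→B, 9→6, 5→A, F→0, F→0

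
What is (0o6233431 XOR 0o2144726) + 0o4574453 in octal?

First 0o6233431 XOR 0o2144726 = 0o4377317.
Add column by column in base 8, right to left:
  7+3 = 2 carry 1
  1+5+1 = 7
  3+4 = 7
  7+4 = 3 carry 1
  7+7+1 = 7 carry 1
  3+5+1 = 1 carry 1
  4+4+1 = 1 carry 1
  final carry 1

0o11173772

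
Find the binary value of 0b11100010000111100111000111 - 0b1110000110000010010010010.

0b1110001010111010100110101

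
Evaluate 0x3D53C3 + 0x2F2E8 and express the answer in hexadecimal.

0x4046AB

Add column by column in base 16, right to left:
  3+8 = B
  C+E = A carry 1
  3+2+1 = 6
  5+F = 4 carry 1
  D+2+1 = 0 carry 1
  3+0+1 = 4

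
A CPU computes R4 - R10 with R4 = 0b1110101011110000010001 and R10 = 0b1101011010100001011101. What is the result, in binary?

0b1010001001110110100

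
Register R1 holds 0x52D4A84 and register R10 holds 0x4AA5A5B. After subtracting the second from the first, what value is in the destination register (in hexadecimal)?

0x82F029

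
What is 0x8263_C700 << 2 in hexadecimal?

0x2098F1C00

2 bits is not a whole number of base-16 digits; in binary: 10000010011000111100011100000000 << 2 = 1000001001100011110001110000000000.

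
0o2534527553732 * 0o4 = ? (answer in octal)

0o12562536657550

Multiply each base-8 digit by 4, carrying:
  2×4 = 8 → write 0 carry 1
  3×4+1 = 13 → write 5 carry 1
  7×4+1 = 29 → write 5 carry 3
  3×4+3 = 15 → write 7 carry 1
  5×4+1 = 21 → write 5 carry 2
  5×4+2 = 22 → write 6 carry 2
  7×4+2 = 30 → write 6 carry 3
  2×4+3 = 11 → write 3 carry 1
  5×4+1 = 21 → write 5 carry 2
  4×4+2 = 18 → write 2 carry 2
  3×4+2 = 14 → write 6 carry 1
  5×4+1 = 21 → write 5 carry 2
  2×4+2 = 10 → write 2 carry 1
  remaining carry: 1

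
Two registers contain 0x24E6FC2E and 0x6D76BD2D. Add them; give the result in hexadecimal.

0x925DB95B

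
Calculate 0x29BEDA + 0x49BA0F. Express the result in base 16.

0x7378E9

Add column by column in base 16, right to left:
  A+F = 9 carry 1
  D+0+1 = E
  E+A = 8 carry 1
  B+B+1 = 7 carry 1
  9+9+1 = 3 carry 1
  2+4+1 = 7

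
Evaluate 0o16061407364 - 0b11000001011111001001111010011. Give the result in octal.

0o13045475441

0b11000001011111001001111010011 = 0o3013711723 in octal.
Subtract column by column in base 8:
  4-3 → 1
  6-2 → 4
  3-7 → 4 (borrow)
  7-1-1 → 5
  0-1 → 7 (borrow)
  4-7-1 → 4 (borrow)
  1-3-1 → 5 (borrow)
  6-1-1 → 4
  0-0 → 0
  6-3 → 3
  1-0 → 1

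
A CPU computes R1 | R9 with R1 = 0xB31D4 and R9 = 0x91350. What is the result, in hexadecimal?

0xB33D4

OR each hex digit independently (no carries):
  B|9=B, 3|1=3, 1|3=3, D|5=D, 4|0=4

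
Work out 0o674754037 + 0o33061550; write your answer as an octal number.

Add column by column in base 8, right to left:
  7+0 = 7
  3+5 = 0 carry 1
  0+5+1 = 6
  4+1 = 5
  5+6 = 3 carry 1
  7+0+1 = 0 carry 1
  4+3+1 = 0 carry 1
  7+3+1 = 3 carry 1
  6+0+1 = 7

0o730035607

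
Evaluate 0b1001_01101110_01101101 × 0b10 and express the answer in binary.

Multiply each base-2 digit by 2, carrying:
  1×2 = 2 → write 0 carry 1
  0×2+1 = 1 → write 1
  1×2 = 2 → write 0 carry 1
  1×2+1 = 3 → write 1 carry 1
  0×2+1 = 1 → write 1
  1×2 = 2 → write 0 carry 1
  1×2+1 = 3 → write 1 carry 1
  0×2+1 = 1 → write 1
  0×2 = 0 → write 0
  1×2 = 2 → write 0 carry 1
  1×2+1 = 3 → write 1 carry 1
  1×2+1 = 3 → write 1 carry 1
  0×2+1 = 1 → write 1
  1×2 = 2 → write 0 carry 1
  1×2+1 = 3 → write 1 carry 1
  0×2+1 = 1 → write 1
  1×2 = 2 → write 0 carry 1
  0×2+1 = 1 → write 1
  0×2 = 0 → write 0
  1×2 = 2 → write 0 carry 1
  remaining carry: 1

0b100101101110011011010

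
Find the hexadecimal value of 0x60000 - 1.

0x5FFFF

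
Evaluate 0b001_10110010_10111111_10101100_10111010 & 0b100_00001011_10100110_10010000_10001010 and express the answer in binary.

0b00000000010101001101000000010001010

AND bit by bit (1 only where both bits are 1):
  00110110010101111111010110010111010
& 10000001011101001101001000010001010
= 00000000010101001101000000010001010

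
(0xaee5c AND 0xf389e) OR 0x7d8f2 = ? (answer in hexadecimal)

0xff8fe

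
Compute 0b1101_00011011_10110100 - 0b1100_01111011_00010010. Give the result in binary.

0b1010000010100010

Subtract column by column in base 2:
  0-0 → 0
  0-1 → 1 (borrow)
  1-0-1 → 0
  0-0 → 0
  1-1 → 0
  1-0 → 1
  0-0 → 0
  1-0 → 1
  1-1 → 0
  1-1 → 0
  0-0 → 0
  1-1 → 0
  1-1 → 0
  0-1 → 1 (borrow)
  0-1-1 → 0 (borrow)
  0-0-1 → 1 (borrow)
  1-0-1 → 0
  0-0 → 0
  1-1 → 0
  1-1 → 0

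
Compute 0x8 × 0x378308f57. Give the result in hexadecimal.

0x1bc1847ab8

Multiply each base-16 digit by 8, carrying:
  7×8 = 56 → write 8 carry 3
  5×8+3 = 43 → write b carry 2
  f×8+2 = 122 → write a carry 7
  8×8+7 = 71 → write 7 carry 4
  0×8+4 = 4 → write 4
  3×8 = 24 → write 8 carry 1
  8×8+1 = 65 → write 1 carry 4
  7×8+4 = 60 → write c carry 3
  3×8+3 = 27 → write b carry 1
  remaining carry: 1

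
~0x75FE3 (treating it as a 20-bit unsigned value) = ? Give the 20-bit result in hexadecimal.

0x8A01C

Each hex digit d becomes F−d:
  7→8, 5→A, F→0, E→1, 3→C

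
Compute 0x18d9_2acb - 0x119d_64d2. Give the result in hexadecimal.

0x73bc5f9

Subtract column by column in base 16:
  b-2 → 9
  c-d → f (borrow)
  a-4-1 → 5
  2-6 → c (borrow)
  9-d-1 → b (borrow)
  d-9-1 → 3
  8-1 → 7
  1-1 → 0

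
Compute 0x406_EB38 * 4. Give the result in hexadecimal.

Multiply each base-16 digit by 4, carrying:
  8×4 = 32 → write 0 carry 2
  3×4+2 = 14 → write E
  B×4 = 44 → write C carry 2
  E×4+2 = 58 → write A carry 3
  6×4+3 = 27 → write B carry 1
  0×4+1 = 1 → write 1
  4×4 = 16 → write 0 carry 1
  remaining carry: 1

0x101BACE0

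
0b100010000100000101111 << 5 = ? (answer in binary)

Left shift by 5: append 5 zero bits.

0b10001000010000010111100000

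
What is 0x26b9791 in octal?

0o232713621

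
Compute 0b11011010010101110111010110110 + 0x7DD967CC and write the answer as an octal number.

0o23111053202

0b11011010010101110111010110110 = 0o3322567266 in octal.
0x7DD967CC = 0o17566263714 in octal.
Add column by column in base 8, right to left:
  6+4 = 2 carry 1
  6+1+1 = 0 carry 1
  2+7+1 = 2 carry 1
  7+3+1 = 3 carry 1
  6+6+1 = 5 carry 1
  5+2+1 = 0 carry 1
  2+6+1 = 1 carry 1
  2+6+1 = 1 carry 1
  3+5+1 = 1 carry 1
  3+7+1 = 3 carry 1
  0+1+1 = 2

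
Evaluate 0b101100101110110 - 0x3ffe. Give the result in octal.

0b101100101110110 = 0o54566 in octal.
0x3ffe = 0o37776 in octal.
Subtract column by column in base 8:
  6-6 → 0
  6-7 → 7 (borrow)
  5-7-1 → 5 (borrow)
  4-7-1 → 4 (borrow)
  5-3-1 → 1

0o14570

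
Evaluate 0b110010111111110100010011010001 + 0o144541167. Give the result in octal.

0b110010111111110100010011010001 = 0o6277642321 in octal.
Add column by column in base 8, right to left:
  1+7 = 0 carry 1
  2+6+1 = 1 carry 1
  3+1+1 = 5
  2+1 = 3
  4+4 = 0 carry 1
  6+5+1 = 4 carry 1
  7+4+1 = 4 carry 1
  7+4+1 = 4 carry 1
  2+1+1 = 4
  6+0 = 6

0o6444403510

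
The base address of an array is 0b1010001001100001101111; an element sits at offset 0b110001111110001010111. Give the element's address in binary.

Add column by column in base 2, right to left:
  1+1 = 0 carry 1
  1+1+1 = 1 carry 1
  1+1+1 = 1 carry 1
  1+0+1 = 0 carry 1
  0+1+1 = 0 carry 1
  1+0+1 = 0 carry 1
  1+1+1 = 1 carry 1
  0+0+1 = 1
  0+0 = 0
  0+0 = 0
  0+1 = 1
  1+1 = 0 carry 1
  1+1+1 = 1 carry 1
  0+1+1 = 0 carry 1
  0+1+1 = 0 carry 1
  1+1+1 = 1 carry 1
  0+0+1 = 1
  0+0 = 0
  0+0 = 0
  1+1 = 0 carry 1
  0+1+1 = 0 carry 1
  1+0+1 = 0 carry 1
  final carry 1

0b10000011001010011000110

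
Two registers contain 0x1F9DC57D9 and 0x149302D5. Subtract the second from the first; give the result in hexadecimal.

Subtract column by column in base 16:
  9-5 → 4
  D-D → 0
  7-2 → 5
  5-0 → 5
  C-3 → 9
  D-9 → 4
  9-4 → 5
  F-1 → E
  1-0 → 1

0x1E5495504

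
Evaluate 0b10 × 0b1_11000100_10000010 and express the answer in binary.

0b111000100100000100

Multiply each base-2 digit by 2, carrying:
  0×2 = 0 → write 0
  1×2 = 2 → write 0 carry 1
  0×2+1 = 1 → write 1
  0×2 = 0 → write 0
  0×2 = 0 → write 0
  0×2 = 0 → write 0
  0×2 = 0 → write 0
  1×2 = 2 → write 0 carry 1
  0×2+1 = 1 → write 1
  0×2 = 0 → write 0
  1×2 = 2 → write 0 carry 1
  0×2+1 = 1 → write 1
  0×2 = 0 → write 0
  0×2 = 0 → write 0
  1×2 = 2 → write 0 carry 1
  1×2+1 = 3 → write 1 carry 1
  1×2+1 = 3 → write 1 carry 1
  remaining carry: 1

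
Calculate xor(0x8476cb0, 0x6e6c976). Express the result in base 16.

0xea1a5c6

XOR each hex digit independently (no carries):
  8^6=e, 4^e=a, 7^6=1, 6^c=a, c^9=5, b^7=c, 0^6=6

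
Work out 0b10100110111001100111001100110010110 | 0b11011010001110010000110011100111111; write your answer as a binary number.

0b11111110111111110111111111110111111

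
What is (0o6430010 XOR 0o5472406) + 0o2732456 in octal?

0o5775074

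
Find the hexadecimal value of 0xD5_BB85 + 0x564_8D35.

0x63A48BA

Add column by column in base 16, right to left:
  5+5 = A
  8+3 = B
  B+D = 8 carry 1
  B+8+1 = 4 carry 1
  5+4+1 = A
  D+6 = 3 carry 1
  0+5+1 = 6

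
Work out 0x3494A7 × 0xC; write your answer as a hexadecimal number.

Multiply each base-16 digit by 12, carrying:
  7×12 = 84 → write 4 carry 5
  A×12+5 = 125 → write D carry 7
  4×12+7 = 55 → write 7 carry 3
  9×12+3 = 111 → write F carry 6
  4×12+6 = 54 → write 6 carry 3
  3×12+3 = 39 → write 7 carry 2
  remaining carry: 2

0x276F7D4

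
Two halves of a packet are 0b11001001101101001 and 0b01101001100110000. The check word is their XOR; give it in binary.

0b10100000001011001

XOR bit by bit (1 where the bits differ):
  11001001101101001
^ 01101001100110000
= 10100000001011001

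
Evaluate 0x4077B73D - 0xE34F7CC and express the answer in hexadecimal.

Subtract column by column in base 16:
  D-C → 1
  3-C → 7 (borrow)
  7-7-1 → F (borrow)
  B-F-1 → B (borrow)
  7-4-1 → 2
  7-3 → 4
  0-E → 2 (borrow)
  4-0-1 → 3

0x3242BF71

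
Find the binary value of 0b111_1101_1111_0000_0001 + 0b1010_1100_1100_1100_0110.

0b100101010101111000111

Add column by column in base 2, right to left:
  1+0 = 1
  0+1 = 1
  0+1 = 1
  0+0 = 0
  0+0 = 0
  0+0 = 0
  0+1 = 1
  0+1 = 1
  1+0 = 1
  1+0 = 1
  1+1 = 0 carry 1
  1+1+1 = 1 carry 1
  1+0+1 = 0 carry 1
  0+0+1 = 1
  1+1 = 0 carry 1
  1+1+1 = 1 carry 1
  1+0+1 = 0 carry 1
  1+1+1 = 1 carry 1
  1+0+1 = 0 carry 1
  0+1+1 = 0 carry 1
  final carry 1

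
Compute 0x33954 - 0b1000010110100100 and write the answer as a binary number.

0b101011001110110000

0x33954 = 0b110011100101010100 in binary.
Subtract column by column in base 2:
  0-0 → 0
  0-0 → 0
  1-1 → 0
  0-0 → 0
  1-0 → 1
  0-1 → 1 (borrow)
  1-0-1 → 0
  0-1 → 1 (borrow)
  1-1-1 → 1 (borrow)
  0-0-1 → 1 (borrow)
  0-1-1 → 0 (borrow)
  1-0-1 → 0
  1-0 → 1
  1-0 → 1
  0-0 → 0
  0-1 → 1 (borrow)
  1-0-1 → 0
  1-0 → 1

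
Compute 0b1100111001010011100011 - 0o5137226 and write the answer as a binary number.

0b111101101011001001101

0o5137226 = 0b101001011111010010110 in binary.
Subtract column by column in base 2:
  1-0 → 1
  1-1 → 0
  0-1 → 1 (borrow)
  0-0-1 → 1 (borrow)
  0-1-1 → 0 (borrow)
  1-0-1 → 0
  1-0 → 1
  1-1 → 0
  0-0 → 0
  0-1 → 1 (borrow)
  1-1-1 → 1 (borrow)
  0-1-1 → 0 (borrow)
  1-1-1 → 1 (borrow)
  0-1-1 → 0 (borrow)
  0-0-1 → 1 (borrow)
  1-1-1 → 1 (borrow)
  1-0-1 → 0
  1-0 → 1
  0-1 → 1 (borrow)
  0-0-1 → 1 (borrow)
  1-1-1 → 1 (borrow)
  1-0-1 → 0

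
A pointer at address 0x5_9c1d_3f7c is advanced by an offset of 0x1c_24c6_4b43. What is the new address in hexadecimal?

Add column by column in base 16, right to left:
  c+3 = f
  7+4 = b
  f+b = a carry 1
  3+4+1 = 8
  d+6 = 3 carry 1
  1+c+1 = e
  c+4 = 0 carry 1
  9+2+1 = c
  5+c = 1 carry 1
  0+1+1 = 2

0x21c0e38abf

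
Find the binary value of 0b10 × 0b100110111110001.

Multiply each base-2 digit by 2, carrying:
  1×2 = 2 → write 0 carry 1
  0×2+1 = 1 → write 1
  0×2 = 0 → write 0
  0×2 = 0 → write 0
  1×2 = 2 → write 0 carry 1
  1×2+1 = 3 → write 1 carry 1
  1×2+1 = 3 → write 1 carry 1
  1×2+1 = 3 → write 1 carry 1
  1×2+1 = 3 → write 1 carry 1
  0×2+1 = 1 → write 1
  1×2 = 2 → write 0 carry 1
  1×2+1 = 3 → write 1 carry 1
  0×2+1 = 1 → write 1
  0×2 = 0 → write 0
  1×2 = 2 → write 0 carry 1
  remaining carry: 1

0b1001101111100010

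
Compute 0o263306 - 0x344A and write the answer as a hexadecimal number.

0x1327C

0o263306 = 0x166C6 in hexadecimal.
Subtract column by column in base 16:
  6-A → C (borrow)
  C-4-1 → 7
  6-4 → 2
  6-3 → 3
  1-0 → 1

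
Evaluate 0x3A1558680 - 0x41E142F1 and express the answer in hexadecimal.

0x35F74438F

Subtract column by column in base 16:
  0-1 → F (borrow)
  8-F-1 → 8 (borrow)
  6-2-1 → 3
  8-4 → 4
  5-1 → 4
  5-E → 7 (borrow)
  1-1-1 → F (borrow)
  A-4-1 → 5
  3-0 → 3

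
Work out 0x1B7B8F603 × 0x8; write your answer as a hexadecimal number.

Multiply each base-16 digit by 8, carrying:
  3×8 = 24 → write 8 carry 1
  0×8+1 = 1 → write 1
  6×8 = 48 → write 0 carry 3
  F×8+3 = 123 → write B carry 7
  8×8+7 = 71 → write 7 carry 4
  B×8+4 = 92 → write C carry 5
  7×8+5 = 61 → write D carry 3
  B×8+3 = 91 → write B carry 5
  1×8+5 = 13 → write D

0xDBDC7B018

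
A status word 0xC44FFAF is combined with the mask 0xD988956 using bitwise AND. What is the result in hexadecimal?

0xC008906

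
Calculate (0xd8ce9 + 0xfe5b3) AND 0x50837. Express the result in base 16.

Add column by column in base 16, right to left:
  9+3 = c
  e+b = 9 carry 1
  c+5+1 = 2 carry 1
  8+e+1 = 7 carry 1
  d+f+1 = d carry 1
  final carry 1
Sum = 0x1d729c; now AND with 0x50837:
  1&0=0, d&5=5, 7&0=0, 2&8=0, 9&3=1, c&7=4

0x50014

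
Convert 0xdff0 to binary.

0b1101111111110000

Expand each hex digit to 4 bits: d=1101 f=1111 f=1111 0=0000.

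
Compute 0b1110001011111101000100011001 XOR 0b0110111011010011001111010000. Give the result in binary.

0b1000110000101110001011001001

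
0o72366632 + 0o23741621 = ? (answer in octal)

Add column by column in base 8, right to left:
  2+1 = 3
  3+2 = 5
  6+6 = 4 carry 1
  6+1+1 = 0 carry 1
  6+4+1 = 3 carry 1
  3+7+1 = 3 carry 1
  2+3+1 = 6
  7+2 = 1 carry 1
  final carry 1

0o116330453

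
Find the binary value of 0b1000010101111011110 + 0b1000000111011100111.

0b10000011101011000101

Add column by column in base 2, right to left:
  0+1 = 1
  1+1 = 0 carry 1
  1+1+1 = 1 carry 1
  1+0+1 = 0 carry 1
  1+0+1 = 0 carry 1
  0+1+1 = 0 carry 1
  1+1+1 = 1 carry 1
  1+1+1 = 1 carry 1
  1+0+1 = 0 carry 1
  1+1+1 = 1 carry 1
  0+1+1 = 0 carry 1
  1+1+1 = 1 carry 1
  0+0+1 = 1
  1+0 = 1
  0+0 = 0
  0+0 = 0
  0+0 = 0
  0+0 = 0
  1+1 = 0 carry 1
  final carry 1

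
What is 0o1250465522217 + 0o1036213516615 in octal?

Add column by column in base 8, right to left:
  7+5 = 4 carry 1
  1+1+1 = 3
  2+6 = 0 carry 1
  2+6+1 = 1 carry 1
  2+1+1 = 4
  5+5 = 2 carry 1
  5+3+1 = 1 carry 1
  6+1+1 = 0 carry 1
  4+2+1 = 7
  0+6 = 6
  5+3 = 0 carry 1
  2+0+1 = 3
  1+1 = 2

0o2306701241034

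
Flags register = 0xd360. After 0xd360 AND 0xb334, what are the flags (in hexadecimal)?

AND each hex digit independently (no carries):
  d&b=9, 3&3=3, 6&3=2, 0&4=0

0x9320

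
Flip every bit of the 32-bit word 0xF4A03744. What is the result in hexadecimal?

0x0B5FC8BB

Each hex digit d becomes F−d:
  F→0, 4→B, A→5, 0→F, 3→C, 7→8, 4→B, 4→B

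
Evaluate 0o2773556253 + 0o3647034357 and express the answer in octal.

0o6642612632

Add column by column in base 8, right to left:
  3+7 = 2 carry 1
  5+5+1 = 3 carry 1
  2+3+1 = 6
  6+4 = 2 carry 1
  5+3+1 = 1 carry 1
  5+0+1 = 6
  3+7 = 2 carry 1
  7+4+1 = 4 carry 1
  7+6+1 = 6 carry 1
  2+3+1 = 6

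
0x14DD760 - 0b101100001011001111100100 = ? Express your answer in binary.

0x14DD760 = 0b1010011011101011101100000 in binary.
Subtract column by column in base 2:
  0-0 → 0
  0-0 → 0
  0-1 → 1 (borrow)
  0-0-1 → 1 (borrow)
  0-0-1 → 1 (borrow)
  1-1-1 → 1 (borrow)
  1-1-1 → 1 (borrow)
  0-1-1 → 0 (borrow)
  1-1-1 → 1 (borrow)
  1-1-1 → 1 (borrow)
  1-0-1 → 0
  0-0 → 0
  1-1 → 0
  0-1 → 1 (borrow)
  1-0-1 → 0
  1-1 → 0
  1-0 → 1
  0-0 → 0
  1-0 → 1
  1-0 → 1
  0-1 → 1 (borrow)
  0-1-1 → 0 (borrow)
  1-0-1 → 0
  0-1 → 1 (borrow)
  1-0-1 → 0

0b100111010010001101111100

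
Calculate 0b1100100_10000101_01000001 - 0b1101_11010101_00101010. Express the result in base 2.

0b10101101011000000010111

Subtract column by column in base 2:
  1-0 → 1
  0-1 → 1 (borrow)
  0-0-1 → 1 (borrow)
  0-1-1 → 0 (borrow)
  0-0-1 → 1 (borrow)
  0-1-1 → 0 (borrow)
  1-0-1 → 0
  0-0 → 0
  1-1 → 0
  0-0 → 0
  1-1 → 0
  0-0 → 0
  0-1 → 1 (borrow)
  0-0-1 → 1 (borrow)
  0-1-1 → 0 (borrow)
  1-1-1 → 1 (borrow)
  0-1-1 → 0 (borrow)
  0-0-1 → 1 (borrow)
  1-1-1 → 1 (borrow)
  0-1-1 → 0 (borrow)
  0-0-1 → 1 (borrow)
  1-0-1 → 0
  1-0 → 1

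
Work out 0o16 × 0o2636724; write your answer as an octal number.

Multiply each base-8 digit by 14, carrying:
  4×14 = 56 → write 0 carry 7
  2×14+7 = 35 → write 3 carry 4
  7×14+4 = 102 → write 6 carry 12
  6×14+12 = 96 → write 0 carry 12
  3×14+12 = 54 → write 6 carry 6
  6×14+6 = 90 → write 2 carry 11
  2×14+11 = 39 → write 7 carry 4
  remaining carry: 4

0o47260630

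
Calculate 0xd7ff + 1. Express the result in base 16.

0xd800

The trailing 2 digits are F (max in base 16), so adding 1 cascades: they roll to 0 and the next digit up increments.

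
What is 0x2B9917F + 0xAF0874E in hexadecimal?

Add column by column in base 16, right to left:
  F+E = D carry 1
  7+4+1 = C
  1+7 = 8
  9+8 = 1 carry 1
  9+0+1 = A
  B+F = A carry 1
  2+A+1 = D

0xDAA18CD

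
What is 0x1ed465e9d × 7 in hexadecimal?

Multiply each base-16 digit by 7, carrying:
  d×7 = 91 → write b carry 5
  9×7+5 = 68 → write 4 carry 4
  e×7+4 = 102 → write 6 carry 6
  5×7+6 = 41 → write 9 carry 2
  6×7+2 = 44 → write c carry 2
  4×7+2 = 30 → write e carry 1
  d×7+1 = 92 → write c carry 5
  e×7+5 = 103 → write 7 carry 6
  1×7+6 = 13 → write d

0xd7cec964b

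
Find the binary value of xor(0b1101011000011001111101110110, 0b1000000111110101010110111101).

XOR bit by bit (1 where the bits differ):
  1101011000011001111101110110
^ 1000000111110101010110111101
= 0101011111101100101011001011

0b0101011111101100101011001011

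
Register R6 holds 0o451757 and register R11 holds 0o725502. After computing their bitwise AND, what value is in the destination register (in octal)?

0o401502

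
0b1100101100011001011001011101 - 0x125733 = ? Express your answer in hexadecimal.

0b1100101100011001011001011101 = 0xCB1965D in hexadecimal.
Subtract column by column in base 16:
  D-3 → A
  5-3 → 2
  6-7 → F (borrow)
  9-5-1 → 3
  1-2 → F (borrow)
  B-1-1 → 9
  C-0 → C

0xC9F3F2A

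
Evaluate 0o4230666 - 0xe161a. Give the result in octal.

0o615634

0xe161a = 0o3413032 in octal.
Subtract column by column in base 8:
  6-2 → 4
  6-3 → 3
  6-0 → 6
  0-3 → 5 (borrow)
  3-1-1 → 1
  2-4 → 6 (borrow)
  4-3-1 → 0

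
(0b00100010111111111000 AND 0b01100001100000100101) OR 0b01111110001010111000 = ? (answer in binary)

0b1111110101010111000

0b00100010111111111000 AND 0b01100001100000100101 = 0b00100000100000100000.
Then OR with 0b01111110001010111000.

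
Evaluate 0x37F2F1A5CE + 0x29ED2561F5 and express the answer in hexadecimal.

Add column by column in base 16, right to left:
  E+5 = 3 carry 1
  C+F+1 = C carry 1
  5+1+1 = 7
  A+6 = 0 carry 1
  1+5+1 = 7
  F+2 = 1 carry 1
  2+D+1 = 0 carry 1
  F+E+1 = E carry 1
  7+9+1 = 1 carry 1
  3+2+1 = 6

0x61E01707C3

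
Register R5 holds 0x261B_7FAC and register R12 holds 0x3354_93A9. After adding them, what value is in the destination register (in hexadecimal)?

0x59701355

Add column by column in base 16, right to left:
  C+9 = 5 carry 1
  A+A+1 = 5 carry 1
  F+3+1 = 3 carry 1
  7+9+1 = 1 carry 1
  B+4+1 = 0 carry 1
  1+5+1 = 7
  6+3 = 9
  2+3 = 5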